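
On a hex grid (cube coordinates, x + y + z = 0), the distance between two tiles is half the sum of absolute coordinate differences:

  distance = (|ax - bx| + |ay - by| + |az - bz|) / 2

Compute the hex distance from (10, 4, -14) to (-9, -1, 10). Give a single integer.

|ax - bx| = |10 - (-9)| = 19
|ay - by| = |4 - (-1)| = 5
|az - bz| = |-14 - 10| = 24
distance = (19 + 5 + 24) / 2 = 48 / 2 = 24

Answer: 24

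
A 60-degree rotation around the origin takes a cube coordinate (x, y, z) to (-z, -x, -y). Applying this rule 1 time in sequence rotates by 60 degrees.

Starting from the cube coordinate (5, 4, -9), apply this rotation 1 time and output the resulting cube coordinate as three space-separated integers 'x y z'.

Answer: 9 -5 -4

Derivation:
Start: (5, 4, -9)
Step 1: (5, 4, -9) -> (-(-9), -(5), -(4)) = (9, -5, -4)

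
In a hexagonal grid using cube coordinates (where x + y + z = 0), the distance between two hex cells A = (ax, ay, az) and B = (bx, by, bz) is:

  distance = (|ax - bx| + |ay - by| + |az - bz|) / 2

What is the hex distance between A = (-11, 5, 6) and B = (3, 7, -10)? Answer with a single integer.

Answer: 16

Derivation:
|ax - bx| = |-11 - 3| = 14
|ay - by| = |5 - 7| = 2
|az - bz| = |6 - (-10)| = 16
distance = (14 + 2 + 16) / 2 = 32 / 2 = 16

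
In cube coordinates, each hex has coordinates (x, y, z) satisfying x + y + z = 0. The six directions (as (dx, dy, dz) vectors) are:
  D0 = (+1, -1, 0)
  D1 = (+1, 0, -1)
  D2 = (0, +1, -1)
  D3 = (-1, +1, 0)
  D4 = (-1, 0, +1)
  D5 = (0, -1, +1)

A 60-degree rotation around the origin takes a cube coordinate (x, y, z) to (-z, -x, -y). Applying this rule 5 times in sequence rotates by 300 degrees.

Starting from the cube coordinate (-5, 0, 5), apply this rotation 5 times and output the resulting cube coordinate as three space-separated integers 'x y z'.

Answer: 0 -5 5

Derivation:
Start: (-5, 0, 5)
Step 1: (-5, 0, 5) -> (-(5), -(-5), -(0)) = (-5, 5, 0)
Step 2: (-5, 5, 0) -> (-(0), -(-5), -(5)) = (0, 5, -5)
Step 3: (0, 5, -5) -> (-(-5), -(0), -(5)) = (5, 0, -5)
Step 4: (5, 0, -5) -> (-(-5), -(5), -(0)) = (5, -5, 0)
Step 5: (5, -5, 0) -> (-(0), -(5), -(-5)) = (0, -5, 5)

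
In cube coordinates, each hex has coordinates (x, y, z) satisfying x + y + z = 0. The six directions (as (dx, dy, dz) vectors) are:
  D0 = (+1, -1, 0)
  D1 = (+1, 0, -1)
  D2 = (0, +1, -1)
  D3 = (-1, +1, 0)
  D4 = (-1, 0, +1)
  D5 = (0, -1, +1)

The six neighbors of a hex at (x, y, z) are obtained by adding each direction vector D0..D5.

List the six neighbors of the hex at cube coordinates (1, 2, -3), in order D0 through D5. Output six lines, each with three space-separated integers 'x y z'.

Center: (1, 2, -3). Add each direction:
  D0: (1, 2, -3) + (1, -1, 0) = (2, 1, -3)
  D1: (1, 2, -3) + (1, 0, -1) = (2, 2, -4)
  D2: (1, 2, -3) + (0, 1, -1) = (1, 3, -4)
  D3: (1, 2, -3) + (-1, 1, 0) = (0, 3, -3)
  D4: (1, 2, -3) + (-1, 0, 1) = (0, 2, -2)
  D5: (1, 2, -3) + (0, -1, 1) = (1, 1, -2)

Answer: 2 1 -3
2 2 -4
1 3 -4
0 3 -3
0 2 -2
1 1 -2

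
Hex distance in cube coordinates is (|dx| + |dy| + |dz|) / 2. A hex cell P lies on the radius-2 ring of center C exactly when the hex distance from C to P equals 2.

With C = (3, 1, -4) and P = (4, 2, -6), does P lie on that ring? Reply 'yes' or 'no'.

Answer: yes

Derivation:
|px - cx| = |4 - 3| = 1
|py - cy| = |2 - 1| = 1
|pz - cz| = |-6 - (-4)| = 2
distance = (1+1+2)/2 = 4/2 = 2
radius = 2; distance == radius -> yes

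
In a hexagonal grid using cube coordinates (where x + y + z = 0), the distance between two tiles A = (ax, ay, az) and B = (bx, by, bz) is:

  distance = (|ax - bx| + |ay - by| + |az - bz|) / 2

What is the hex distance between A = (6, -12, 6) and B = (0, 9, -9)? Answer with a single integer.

|ax - bx| = |6 - 0| = 6
|ay - by| = |-12 - 9| = 21
|az - bz| = |6 - (-9)| = 15
distance = (6 + 21 + 15) / 2 = 42 / 2 = 21

Answer: 21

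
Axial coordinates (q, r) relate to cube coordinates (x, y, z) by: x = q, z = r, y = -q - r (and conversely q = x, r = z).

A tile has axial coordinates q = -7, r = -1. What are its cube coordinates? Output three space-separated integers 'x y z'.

Answer: -7 8 -1

Derivation:
x = q = -7
z = r = -1
y = -x - z = -(-7) - (-1) = 8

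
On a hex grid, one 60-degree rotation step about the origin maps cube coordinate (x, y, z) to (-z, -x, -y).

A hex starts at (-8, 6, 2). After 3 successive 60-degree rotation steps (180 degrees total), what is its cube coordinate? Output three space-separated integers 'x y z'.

Answer: 8 -6 -2

Derivation:
Start: (-8, 6, 2)
Step 1: (-8, 6, 2) -> (-(2), -(-8), -(6)) = (-2, 8, -6)
Step 2: (-2, 8, -6) -> (-(-6), -(-2), -(8)) = (6, 2, -8)
Step 3: (6, 2, -8) -> (-(-8), -(6), -(2)) = (8, -6, -2)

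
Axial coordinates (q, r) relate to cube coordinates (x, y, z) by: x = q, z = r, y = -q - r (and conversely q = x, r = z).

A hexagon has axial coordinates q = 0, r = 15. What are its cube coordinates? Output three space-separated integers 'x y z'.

Answer: 0 -15 15

Derivation:
x = q = 0
z = r = 15
y = -x - z = -(0) - (15) = -15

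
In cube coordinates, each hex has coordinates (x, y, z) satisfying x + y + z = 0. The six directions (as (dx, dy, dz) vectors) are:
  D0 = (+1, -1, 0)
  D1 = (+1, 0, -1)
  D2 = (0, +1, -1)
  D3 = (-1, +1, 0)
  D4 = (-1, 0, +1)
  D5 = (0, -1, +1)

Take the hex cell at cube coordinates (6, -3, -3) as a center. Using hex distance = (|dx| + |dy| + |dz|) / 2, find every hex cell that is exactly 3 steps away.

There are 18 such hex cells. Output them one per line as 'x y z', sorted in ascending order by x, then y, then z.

Walk ring at distance 3 from (6, -3, -3):
Start at center + D4*3 = (3, -3, 0)
  hex 0: (3, -3, 0)
  hex 1: (4, -4, 0)
  hex 2: (5, -5, 0)
  hex 3: (6, -6, 0)
  hex 4: (7, -6, -1)
  hex 5: (8, -6, -2)
  hex 6: (9, -6, -3)
  hex 7: (9, -5, -4)
  hex 8: (9, -4, -5)
  hex 9: (9, -3, -6)
  hex 10: (8, -2, -6)
  hex 11: (7, -1, -6)
  hex 12: (6, 0, -6)
  hex 13: (5, 0, -5)
  hex 14: (4, 0, -4)
  hex 15: (3, 0, -3)
  hex 16: (3, -1, -2)
  hex 17: (3, -2, -1)
Sorted: 18 hexes.

Answer: 3 -3 0
3 -2 -1
3 -1 -2
3 0 -3
4 -4 0
4 0 -4
5 -5 0
5 0 -5
6 -6 0
6 0 -6
7 -6 -1
7 -1 -6
8 -6 -2
8 -2 -6
9 -6 -3
9 -5 -4
9 -4 -5
9 -3 -6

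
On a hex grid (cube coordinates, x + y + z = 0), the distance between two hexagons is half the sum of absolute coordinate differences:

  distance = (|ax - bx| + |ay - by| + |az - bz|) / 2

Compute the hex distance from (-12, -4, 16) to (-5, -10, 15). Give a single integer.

Answer: 7

Derivation:
|ax - bx| = |-12 - (-5)| = 7
|ay - by| = |-4 - (-10)| = 6
|az - bz| = |16 - 15| = 1
distance = (7 + 6 + 1) / 2 = 14 / 2 = 7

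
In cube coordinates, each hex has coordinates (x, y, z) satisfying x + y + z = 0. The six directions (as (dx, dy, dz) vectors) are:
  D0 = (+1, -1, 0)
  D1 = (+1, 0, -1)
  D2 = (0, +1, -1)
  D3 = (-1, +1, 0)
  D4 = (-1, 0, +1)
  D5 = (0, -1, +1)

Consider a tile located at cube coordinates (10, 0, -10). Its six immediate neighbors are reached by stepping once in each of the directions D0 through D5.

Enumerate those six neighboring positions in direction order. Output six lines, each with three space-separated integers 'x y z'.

Answer: 11 -1 -10
11 0 -11
10 1 -11
9 1 -10
9 0 -9
10 -1 -9

Derivation:
Center: (10, 0, -10). Add each direction:
  D0: (10, 0, -10) + (1, -1, 0) = (11, -1, -10)
  D1: (10, 0, -10) + (1, 0, -1) = (11, 0, -11)
  D2: (10, 0, -10) + (0, 1, -1) = (10, 1, -11)
  D3: (10, 0, -10) + (-1, 1, 0) = (9, 1, -10)
  D4: (10, 0, -10) + (-1, 0, 1) = (9, 0, -9)
  D5: (10, 0, -10) + (0, -1, 1) = (10, -1, -9)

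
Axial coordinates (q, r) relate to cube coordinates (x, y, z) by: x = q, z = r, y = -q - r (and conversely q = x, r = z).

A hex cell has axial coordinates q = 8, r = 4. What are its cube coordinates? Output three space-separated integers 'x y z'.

x = q = 8
z = r = 4
y = -x - z = -(8) - (4) = -12

Answer: 8 -12 4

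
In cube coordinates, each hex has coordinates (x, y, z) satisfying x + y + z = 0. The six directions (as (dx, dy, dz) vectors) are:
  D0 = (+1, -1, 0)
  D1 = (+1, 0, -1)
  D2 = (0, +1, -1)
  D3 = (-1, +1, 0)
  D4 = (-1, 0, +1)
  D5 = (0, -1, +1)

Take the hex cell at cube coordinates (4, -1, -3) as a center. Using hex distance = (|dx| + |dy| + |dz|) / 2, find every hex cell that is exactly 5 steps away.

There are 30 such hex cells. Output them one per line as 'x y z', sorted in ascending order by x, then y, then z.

Walk ring at distance 5 from (4, -1, -3):
Start at center + D4*5 = (-1, -1, 2)
  hex 0: (-1, -1, 2)
  hex 1: (0, -2, 2)
  hex 2: (1, -3, 2)
  hex 3: (2, -4, 2)
  hex 4: (3, -5, 2)
  hex 5: (4, -6, 2)
  hex 6: (5, -6, 1)
  hex 7: (6, -6, 0)
  hex 8: (7, -6, -1)
  hex 9: (8, -6, -2)
  hex 10: (9, -6, -3)
  hex 11: (9, -5, -4)
  hex 12: (9, -4, -5)
  hex 13: (9, -3, -6)
  hex 14: (9, -2, -7)
  hex 15: (9, -1, -8)
  hex 16: (8, 0, -8)
  hex 17: (7, 1, -8)
  hex 18: (6, 2, -8)
  hex 19: (5, 3, -8)
  hex 20: (4, 4, -8)
  hex 21: (3, 4, -7)
  hex 22: (2, 4, -6)
  hex 23: (1, 4, -5)
  hex 24: (0, 4, -4)
  hex 25: (-1, 4, -3)
  hex 26: (-1, 3, -2)
  hex 27: (-1, 2, -1)
  hex 28: (-1, 1, 0)
  hex 29: (-1, 0, 1)
Sorted: 30 hexes.

Answer: -1 -1 2
-1 0 1
-1 1 0
-1 2 -1
-1 3 -2
-1 4 -3
0 -2 2
0 4 -4
1 -3 2
1 4 -5
2 -4 2
2 4 -6
3 -5 2
3 4 -7
4 -6 2
4 4 -8
5 -6 1
5 3 -8
6 -6 0
6 2 -8
7 -6 -1
7 1 -8
8 -6 -2
8 0 -8
9 -6 -3
9 -5 -4
9 -4 -5
9 -3 -6
9 -2 -7
9 -1 -8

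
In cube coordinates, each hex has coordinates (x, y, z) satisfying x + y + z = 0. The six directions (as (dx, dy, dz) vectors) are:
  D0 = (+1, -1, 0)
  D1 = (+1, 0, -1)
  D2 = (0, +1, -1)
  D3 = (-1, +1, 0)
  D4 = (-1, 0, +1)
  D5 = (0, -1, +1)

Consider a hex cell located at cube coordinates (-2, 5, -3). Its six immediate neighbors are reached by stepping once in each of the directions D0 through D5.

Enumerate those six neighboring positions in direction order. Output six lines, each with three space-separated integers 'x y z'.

Answer: -1 4 -3
-1 5 -4
-2 6 -4
-3 6 -3
-3 5 -2
-2 4 -2

Derivation:
Center: (-2, 5, -3). Add each direction:
  D0: (-2, 5, -3) + (1, -1, 0) = (-1, 4, -3)
  D1: (-2, 5, -3) + (1, 0, -1) = (-1, 5, -4)
  D2: (-2, 5, -3) + (0, 1, -1) = (-2, 6, -4)
  D3: (-2, 5, -3) + (-1, 1, 0) = (-3, 6, -3)
  D4: (-2, 5, -3) + (-1, 0, 1) = (-3, 5, -2)
  D5: (-2, 5, -3) + (0, -1, 1) = (-2, 4, -2)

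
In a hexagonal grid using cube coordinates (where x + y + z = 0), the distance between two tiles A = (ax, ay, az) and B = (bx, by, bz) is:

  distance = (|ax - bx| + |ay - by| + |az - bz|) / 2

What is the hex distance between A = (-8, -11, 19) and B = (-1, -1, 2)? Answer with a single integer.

|ax - bx| = |-8 - (-1)| = 7
|ay - by| = |-11 - (-1)| = 10
|az - bz| = |19 - 2| = 17
distance = (7 + 10 + 17) / 2 = 34 / 2 = 17

Answer: 17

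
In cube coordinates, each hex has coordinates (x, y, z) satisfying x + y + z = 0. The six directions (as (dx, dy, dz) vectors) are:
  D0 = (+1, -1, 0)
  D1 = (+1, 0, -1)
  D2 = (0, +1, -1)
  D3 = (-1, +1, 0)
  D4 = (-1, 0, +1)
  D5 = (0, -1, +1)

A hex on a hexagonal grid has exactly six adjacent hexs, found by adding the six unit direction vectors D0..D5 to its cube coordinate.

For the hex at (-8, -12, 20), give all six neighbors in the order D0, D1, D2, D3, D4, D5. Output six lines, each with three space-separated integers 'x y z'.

Answer: -7 -13 20
-7 -12 19
-8 -11 19
-9 -11 20
-9 -12 21
-8 -13 21

Derivation:
Center: (-8, -12, 20). Add each direction:
  D0: (-8, -12, 20) + (1, -1, 0) = (-7, -13, 20)
  D1: (-8, -12, 20) + (1, 0, -1) = (-7, -12, 19)
  D2: (-8, -12, 20) + (0, 1, -1) = (-8, -11, 19)
  D3: (-8, -12, 20) + (-1, 1, 0) = (-9, -11, 20)
  D4: (-8, -12, 20) + (-1, 0, 1) = (-9, -12, 21)
  D5: (-8, -12, 20) + (0, -1, 1) = (-8, -13, 21)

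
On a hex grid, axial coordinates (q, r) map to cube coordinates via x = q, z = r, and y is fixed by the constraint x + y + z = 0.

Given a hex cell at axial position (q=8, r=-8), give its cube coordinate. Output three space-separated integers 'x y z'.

Answer: 8 0 -8

Derivation:
x = q = 8
z = r = -8
y = -x - z = -(8) - (-8) = 0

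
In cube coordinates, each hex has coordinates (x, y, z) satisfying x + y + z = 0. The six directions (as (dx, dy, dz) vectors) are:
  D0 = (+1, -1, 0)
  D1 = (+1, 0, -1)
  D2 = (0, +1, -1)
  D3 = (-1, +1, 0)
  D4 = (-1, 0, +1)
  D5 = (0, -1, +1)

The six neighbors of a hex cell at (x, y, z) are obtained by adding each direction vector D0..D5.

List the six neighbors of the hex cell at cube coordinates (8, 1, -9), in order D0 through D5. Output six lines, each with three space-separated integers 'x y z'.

Answer: 9 0 -9
9 1 -10
8 2 -10
7 2 -9
7 1 -8
8 0 -8

Derivation:
Center: (8, 1, -9). Add each direction:
  D0: (8, 1, -9) + (1, -1, 0) = (9, 0, -9)
  D1: (8, 1, -9) + (1, 0, -1) = (9, 1, -10)
  D2: (8, 1, -9) + (0, 1, -1) = (8, 2, -10)
  D3: (8, 1, -9) + (-1, 1, 0) = (7, 2, -9)
  D4: (8, 1, -9) + (-1, 0, 1) = (7, 1, -8)
  D5: (8, 1, -9) + (0, -1, 1) = (8, 0, -8)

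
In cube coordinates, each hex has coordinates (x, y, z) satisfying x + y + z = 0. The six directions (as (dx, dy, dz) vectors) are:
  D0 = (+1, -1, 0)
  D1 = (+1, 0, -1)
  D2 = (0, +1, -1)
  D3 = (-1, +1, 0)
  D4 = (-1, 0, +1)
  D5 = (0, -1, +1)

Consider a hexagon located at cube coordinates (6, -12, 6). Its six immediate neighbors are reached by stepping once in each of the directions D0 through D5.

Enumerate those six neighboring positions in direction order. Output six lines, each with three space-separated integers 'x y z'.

Center: (6, -12, 6). Add each direction:
  D0: (6, -12, 6) + (1, -1, 0) = (7, -13, 6)
  D1: (6, -12, 6) + (1, 0, -1) = (7, -12, 5)
  D2: (6, -12, 6) + (0, 1, -1) = (6, -11, 5)
  D3: (6, -12, 6) + (-1, 1, 0) = (5, -11, 6)
  D4: (6, -12, 6) + (-1, 0, 1) = (5, -12, 7)
  D5: (6, -12, 6) + (0, -1, 1) = (6, -13, 7)

Answer: 7 -13 6
7 -12 5
6 -11 5
5 -11 6
5 -12 7
6 -13 7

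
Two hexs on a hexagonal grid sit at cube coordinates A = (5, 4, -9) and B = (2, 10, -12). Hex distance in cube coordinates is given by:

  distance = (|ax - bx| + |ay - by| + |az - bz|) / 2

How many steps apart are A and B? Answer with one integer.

Answer: 6

Derivation:
|ax - bx| = |5 - 2| = 3
|ay - by| = |4 - 10| = 6
|az - bz| = |-9 - (-12)| = 3
distance = (3 + 6 + 3) / 2 = 12 / 2 = 6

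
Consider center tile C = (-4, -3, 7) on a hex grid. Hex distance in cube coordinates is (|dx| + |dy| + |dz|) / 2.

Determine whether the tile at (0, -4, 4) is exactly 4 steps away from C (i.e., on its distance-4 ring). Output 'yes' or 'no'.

|px - cx| = |0 - (-4)| = 4
|py - cy| = |-4 - (-3)| = 1
|pz - cz| = |4 - 7| = 3
distance = (4+1+3)/2 = 8/2 = 4
radius = 4; distance == radius -> yes

Answer: yes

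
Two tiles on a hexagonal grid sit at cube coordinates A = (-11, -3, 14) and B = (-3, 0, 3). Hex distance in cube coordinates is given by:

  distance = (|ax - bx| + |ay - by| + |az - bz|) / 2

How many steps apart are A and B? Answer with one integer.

Answer: 11

Derivation:
|ax - bx| = |-11 - (-3)| = 8
|ay - by| = |-3 - 0| = 3
|az - bz| = |14 - 3| = 11
distance = (8 + 3 + 11) / 2 = 22 / 2 = 11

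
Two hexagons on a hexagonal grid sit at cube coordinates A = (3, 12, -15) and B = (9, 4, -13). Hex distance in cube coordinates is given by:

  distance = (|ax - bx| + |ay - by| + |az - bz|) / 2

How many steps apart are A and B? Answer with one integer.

|ax - bx| = |3 - 9| = 6
|ay - by| = |12 - 4| = 8
|az - bz| = |-15 - (-13)| = 2
distance = (6 + 8 + 2) / 2 = 16 / 2 = 8

Answer: 8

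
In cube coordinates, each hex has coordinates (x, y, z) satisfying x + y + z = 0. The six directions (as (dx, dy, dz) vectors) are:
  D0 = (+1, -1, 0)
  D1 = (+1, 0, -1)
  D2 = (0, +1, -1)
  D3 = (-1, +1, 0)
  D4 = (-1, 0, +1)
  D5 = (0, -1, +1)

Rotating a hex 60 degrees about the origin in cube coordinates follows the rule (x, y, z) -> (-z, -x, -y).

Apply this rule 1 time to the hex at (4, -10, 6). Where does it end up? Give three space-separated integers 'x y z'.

Start: (4, -10, 6)
Step 1: (4, -10, 6) -> (-(6), -(4), -(-10)) = (-6, -4, 10)

Answer: -6 -4 10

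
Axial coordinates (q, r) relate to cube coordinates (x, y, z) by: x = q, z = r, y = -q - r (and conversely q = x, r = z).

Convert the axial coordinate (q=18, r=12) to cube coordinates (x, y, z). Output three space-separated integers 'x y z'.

x = q = 18
z = r = 12
y = -x - z = -(18) - (12) = -30

Answer: 18 -30 12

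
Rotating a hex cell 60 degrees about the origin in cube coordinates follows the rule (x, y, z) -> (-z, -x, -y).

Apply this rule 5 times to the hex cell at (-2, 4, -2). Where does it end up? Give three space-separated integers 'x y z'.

Start: (-2, 4, -2)
Step 1: (-2, 4, -2) -> (-(-2), -(-2), -(4)) = (2, 2, -4)
Step 2: (2, 2, -4) -> (-(-4), -(2), -(2)) = (4, -2, -2)
Step 3: (4, -2, -2) -> (-(-2), -(4), -(-2)) = (2, -4, 2)
Step 4: (2, -4, 2) -> (-(2), -(2), -(-4)) = (-2, -2, 4)
Step 5: (-2, -2, 4) -> (-(4), -(-2), -(-2)) = (-4, 2, 2)

Answer: -4 2 2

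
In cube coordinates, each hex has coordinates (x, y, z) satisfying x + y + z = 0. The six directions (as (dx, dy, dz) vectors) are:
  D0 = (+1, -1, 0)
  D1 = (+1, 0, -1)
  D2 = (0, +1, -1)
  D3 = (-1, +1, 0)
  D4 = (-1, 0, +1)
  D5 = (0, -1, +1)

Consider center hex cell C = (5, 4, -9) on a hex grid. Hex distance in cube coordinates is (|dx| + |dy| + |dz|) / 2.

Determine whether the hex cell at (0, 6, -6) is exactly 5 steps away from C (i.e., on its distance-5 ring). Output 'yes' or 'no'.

Answer: yes

Derivation:
|px - cx| = |0 - 5| = 5
|py - cy| = |6 - 4| = 2
|pz - cz| = |-6 - (-9)| = 3
distance = (5+2+3)/2 = 10/2 = 5
radius = 5; distance == radius -> yes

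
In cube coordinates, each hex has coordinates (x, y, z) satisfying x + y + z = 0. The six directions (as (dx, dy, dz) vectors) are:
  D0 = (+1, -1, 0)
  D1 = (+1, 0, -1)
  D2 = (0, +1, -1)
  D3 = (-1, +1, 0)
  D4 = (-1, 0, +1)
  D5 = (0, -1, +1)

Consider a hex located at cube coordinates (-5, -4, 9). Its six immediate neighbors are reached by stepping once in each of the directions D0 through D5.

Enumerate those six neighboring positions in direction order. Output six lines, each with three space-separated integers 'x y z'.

Center: (-5, -4, 9). Add each direction:
  D0: (-5, -4, 9) + (1, -1, 0) = (-4, -5, 9)
  D1: (-5, -4, 9) + (1, 0, -1) = (-4, -4, 8)
  D2: (-5, -4, 9) + (0, 1, -1) = (-5, -3, 8)
  D3: (-5, -4, 9) + (-1, 1, 0) = (-6, -3, 9)
  D4: (-5, -4, 9) + (-1, 0, 1) = (-6, -4, 10)
  D5: (-5, -4, 9) + (0, -1, 1) = (-5, -5, 10)

Answer: -4 -5 9
-4 -4 8
-5 -3 8
-6 -3 9
-6 -4 10
-5 -5 10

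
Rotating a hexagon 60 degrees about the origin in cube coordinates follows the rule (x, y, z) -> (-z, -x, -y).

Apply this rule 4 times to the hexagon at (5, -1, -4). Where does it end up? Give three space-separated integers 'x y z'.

Answer: -4 5 -1

Derivation:
Start: (5, -1, -4)
Step 1: (5, -1, -4) -> (-(-4), -(5), -(-1)) = (4, -5, 1)
Step 2: (4, -5, 1) -> (-(1), -(4), -(-5)) = (-1, -4, 5)
Step 3: (-1, -4, 5) -> (-(5), -(-1), -(-4)) = (-5, 1, 4)
Step 4: (-5, 1, 4) -> (-(4), -(-5), -(1)) = (-4, 5, -1)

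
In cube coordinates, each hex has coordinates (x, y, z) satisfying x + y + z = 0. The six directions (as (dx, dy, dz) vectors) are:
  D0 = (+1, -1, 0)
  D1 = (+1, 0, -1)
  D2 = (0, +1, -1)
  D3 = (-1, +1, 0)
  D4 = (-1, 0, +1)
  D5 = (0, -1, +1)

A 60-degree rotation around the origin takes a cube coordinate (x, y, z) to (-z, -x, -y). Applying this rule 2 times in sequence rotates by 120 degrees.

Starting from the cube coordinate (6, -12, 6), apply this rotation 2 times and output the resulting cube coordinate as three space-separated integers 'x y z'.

Start: (6, -12, 6)
Step 1: (6, -12, 6) -> (-(6), -(6), -(-12)) = (-6, -6, 12)
Step 2: (-6, -6, 12) -> (-(12), -(-6), -(-6)) = (-12, 6, 6)

Answer: -12 6 6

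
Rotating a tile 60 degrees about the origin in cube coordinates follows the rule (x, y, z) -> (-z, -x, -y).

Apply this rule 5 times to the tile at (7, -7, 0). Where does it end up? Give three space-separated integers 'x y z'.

Start: (7, -7, 0)
Step 1: (7, -7, 0) -> (-(0), -(7), -(-7)) = (0, -7, 7)
Step 2: (0, -7, 7) -> (-(7), -(0), -(-7)) = (-7, 0, 7)
Step 3: (-7, 0, 7) -> (-(7), -(-7), -(0)) = (-7, 7, 0)
Step 4: (-7, 7, 0) -> (-(0), -(-7), -(7)) = (0, 7, -7)
Step 5: (0, 7, -7) -> (-(-7), -(0), -(7)) = (7, 0, -7)

Answer: 7 0 -7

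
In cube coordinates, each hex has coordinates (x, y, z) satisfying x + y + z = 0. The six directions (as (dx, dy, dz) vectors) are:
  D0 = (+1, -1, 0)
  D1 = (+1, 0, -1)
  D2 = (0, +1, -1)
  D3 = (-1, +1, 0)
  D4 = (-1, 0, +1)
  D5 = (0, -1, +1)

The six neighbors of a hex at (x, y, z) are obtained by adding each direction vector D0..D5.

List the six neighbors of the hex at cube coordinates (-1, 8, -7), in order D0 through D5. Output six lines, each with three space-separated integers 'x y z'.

Answer: 0 7 -7
0 8 -8
-1 9 -8
-2 9 -7
-2 8 -6
-1 7 -6

Derivation:
Center: (-1, 8, -7). Add each direction:
  D0: (-1, 8, -7) + (1, -1, 0) = (0, 7, -7)
  D1: (-1, 8, -7) + (1, 0, -1) = (0, 8, -8)
  D2: (-1, 8, -7) + (0, 1, -1) = (-1, 9, -8)
  D3: (-1, 8, -7) + (-1, 1, 0) = (-2, 9, -7)
  D4: (-1, 8, -7) + (-1, 0, 1) = (-2, 8, -6)
  D5: (-1, 8, -7) + (0, -1, 1) = (-1, 7, -6)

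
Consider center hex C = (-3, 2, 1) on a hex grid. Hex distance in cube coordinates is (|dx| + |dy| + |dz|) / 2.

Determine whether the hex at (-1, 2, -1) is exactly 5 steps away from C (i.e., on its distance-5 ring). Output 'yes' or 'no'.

Answer: no

Derivation:
|px - cx| = |-1 - (-3)| = 2
|py - cy| = |2 - 2| = 0
|pz - cz| = |-1 - 1| = 2
distance = (2+0+2)/2 = 4/2 = 2
radius = 5; distance != radius -> no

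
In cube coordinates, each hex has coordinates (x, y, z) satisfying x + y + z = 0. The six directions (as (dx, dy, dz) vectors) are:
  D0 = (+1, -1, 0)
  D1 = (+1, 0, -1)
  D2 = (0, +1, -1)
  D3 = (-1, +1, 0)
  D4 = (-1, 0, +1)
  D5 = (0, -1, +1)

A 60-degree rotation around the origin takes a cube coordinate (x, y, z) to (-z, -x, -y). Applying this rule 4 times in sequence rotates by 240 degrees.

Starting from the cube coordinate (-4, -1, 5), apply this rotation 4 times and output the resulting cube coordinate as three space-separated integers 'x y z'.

Start: (-4, -1, 5)
Step 1: (-4, -1, 5) -> (-(5), -(-4), -(-1)) = (-5, 4, 1)
Step 2: (-5, 4, 1) -> (-(1), -(-5), -(4)) = (-1, 5, -4)
Step 3: (-1, 5, -4) -> (-(-4), -(-1), -(5)) = (4, 1, -5)
Step 4: (4, 1, -5) -> (-(-5), -(4), -(1)) = (5, -4, -1)

Answer: 5 -4 -1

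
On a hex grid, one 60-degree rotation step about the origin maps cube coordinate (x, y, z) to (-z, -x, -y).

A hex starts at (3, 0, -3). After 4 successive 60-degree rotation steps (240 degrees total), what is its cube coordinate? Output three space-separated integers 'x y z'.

Answer: -3 3 0

Derivation:
Start: (3, 0, -3)
Step 1: (3, 0, -3) -> (-(-3), -(3), -(0)) = (3, -3, 0)
Step 2: (3, -3, 0) -> (-(0), -(3), -(-3)) = (0, -3, 3)
Step 3: (0, -3, 3) -> (-(3), -(0), -(-3)) = (-3, 0, 3)
Step 4: (-3, 0, 3) -> (-(3), -(-3), -(0)) = (-3, 3, 0)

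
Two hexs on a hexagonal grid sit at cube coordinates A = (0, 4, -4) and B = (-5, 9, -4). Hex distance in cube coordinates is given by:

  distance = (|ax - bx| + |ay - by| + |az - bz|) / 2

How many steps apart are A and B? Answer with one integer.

Answer: 5

Derivation:
|ax - bx| = |0 - (-5)| = 5
|ay - by| = |4 - 9| = 5
|az - bz| = |-4 - (-4)| = 0
distance = (5 + 5 + 0) / 2 = 10 / 2 = 5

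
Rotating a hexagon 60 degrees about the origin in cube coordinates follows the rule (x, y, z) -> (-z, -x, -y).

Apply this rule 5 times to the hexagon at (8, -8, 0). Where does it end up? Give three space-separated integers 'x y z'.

Answer: 8 0 -8

Derivation:
Start: (8, -8, 0)
Step 1: (8, -8, 0) -> (-(0), -(8), -(-8)) = (0, -8, 8)
Step 2: (0, -8, 8) -> (-(8), -(0), -(-8)) = (-8, 0, 8)
Step 3: (-8, 0, 8) -> (-(8), -(-8), -(0)) = (-8, 8, 0)
Step 4: (-8, 8, 0) -> (-(0), -(-8), -(8)) = (0, 8, -8)
Step 5: (0, 8, -8) -> (-(-8), -(0), -(8)) = (8, 0, -8)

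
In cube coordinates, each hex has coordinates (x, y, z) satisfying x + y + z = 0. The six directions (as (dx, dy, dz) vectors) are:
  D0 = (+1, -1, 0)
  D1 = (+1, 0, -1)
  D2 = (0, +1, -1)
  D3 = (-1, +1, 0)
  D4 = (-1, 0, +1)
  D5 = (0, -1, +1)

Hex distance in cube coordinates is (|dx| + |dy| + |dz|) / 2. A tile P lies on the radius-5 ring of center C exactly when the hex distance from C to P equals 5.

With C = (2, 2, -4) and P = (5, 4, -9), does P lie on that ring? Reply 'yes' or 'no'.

Answer: yes

Derivation:
|px - cx| = |5 - 2| = 3
|py - cy| = |4 - 2| = 2
|pz - cz| = |-9 - (-4)| = 5
distance = (3+2+5)/2 = 10/2 = 5
radius = 5; distance == radius -> yes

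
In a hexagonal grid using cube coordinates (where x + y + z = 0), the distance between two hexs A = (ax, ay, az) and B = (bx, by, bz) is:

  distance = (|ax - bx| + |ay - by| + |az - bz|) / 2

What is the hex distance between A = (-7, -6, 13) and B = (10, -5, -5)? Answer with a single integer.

|ax - bx| = |-7 - 10| = 17
|ay - by| = |-6 - (-5)| = 1
|az - bz| = |13 - (-5)| = 18
distance = (17 + 1 + 18) / 2 = 36 / 2 = 18

Answer: 18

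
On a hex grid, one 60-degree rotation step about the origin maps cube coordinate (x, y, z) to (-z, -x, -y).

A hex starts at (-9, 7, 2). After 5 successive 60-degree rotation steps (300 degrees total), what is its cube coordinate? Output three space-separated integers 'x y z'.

Answer: -7 -2 9

Derivation:
Start: (-9, 7, 2)
Step 1: (-9, 7, 2) -> (-(2), -(-9), -(7)) = (-2, 9, -7)
Step 2: (-2, 9, -7) -> (-(-7), -(-2), -(9)) = (7, 2, -9)
Step 3: (7, 2, -9) -> (-(-9), -(7), -(2)) = (9, -7, -2)
Step 4: (9, -7, -2) -> (-(-2), -(9), -(-7)) = (2, -9, 7)
Step 5: (2, -9, 7) -> (-(7), -(2), -(-9)) = (-7, -2, 9)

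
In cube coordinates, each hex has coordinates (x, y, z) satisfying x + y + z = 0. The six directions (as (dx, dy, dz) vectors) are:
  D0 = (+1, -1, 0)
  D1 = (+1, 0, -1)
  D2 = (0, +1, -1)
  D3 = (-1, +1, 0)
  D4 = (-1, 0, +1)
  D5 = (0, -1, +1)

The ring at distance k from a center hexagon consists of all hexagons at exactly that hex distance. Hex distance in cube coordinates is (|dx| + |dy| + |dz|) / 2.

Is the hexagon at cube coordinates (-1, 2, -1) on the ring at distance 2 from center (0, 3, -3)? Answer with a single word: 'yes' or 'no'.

|px - cx| = |-1 - 0| = 1
|py - cy| = |2 - 3| = 1
|pz - cz| = |-1 - (-3)| = 2
distance = (1+1+2)/2 = 4/2 = 2
radius = 2; distance == radius -> yes

Answer: yes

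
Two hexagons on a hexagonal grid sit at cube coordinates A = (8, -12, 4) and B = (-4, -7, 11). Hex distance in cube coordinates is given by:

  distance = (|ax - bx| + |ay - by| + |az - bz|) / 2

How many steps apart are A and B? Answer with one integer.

Answer: 12

Derivation:
|ax - bx| = |8 - (-4)| = 12
|ay - by| = |-12 - (-7)| = 5
|az - bz| = |4 - 11| = 7
distance = (12 + 5 + 7) / 2 = 24 / 2 = 12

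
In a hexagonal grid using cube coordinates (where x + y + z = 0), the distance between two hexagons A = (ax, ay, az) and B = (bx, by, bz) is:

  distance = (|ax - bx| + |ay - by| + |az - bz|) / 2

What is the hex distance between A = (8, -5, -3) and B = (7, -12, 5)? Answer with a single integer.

Answer: 8

Derivation:
|ax - bx| = |8 - 7| = 1
|ay - by| = |-5 - (-12)| = 7
|az - bz| = |-3 - 5| = 8
distance = (1 + 7 + 8) / 2 = 16 / 2 = 8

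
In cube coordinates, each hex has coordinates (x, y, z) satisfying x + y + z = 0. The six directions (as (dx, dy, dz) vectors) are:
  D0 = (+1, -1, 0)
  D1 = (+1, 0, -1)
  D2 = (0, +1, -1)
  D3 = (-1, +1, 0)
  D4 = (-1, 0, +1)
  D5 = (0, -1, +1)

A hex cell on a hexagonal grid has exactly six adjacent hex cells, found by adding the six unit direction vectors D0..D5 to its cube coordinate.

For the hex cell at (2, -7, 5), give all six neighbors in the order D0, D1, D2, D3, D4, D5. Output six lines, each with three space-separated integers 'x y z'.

Center: (2, -7, 5). Add each direction:
  D0: (2, -7, 5) + (1, -1, 0) = (3, -8, 5)
  D1: (2, -7, 5) + (1, 0, -1) = (3, -7, 4)
  D2: (2, -7, 5) + (0, 1, -1) = (2, -6, 4)
  D3: (2, -7, 5) + (-1, 1, 0) = (1, -6, 5)
  D4: (2, -7, 5) + (-1, 0, 1) = (1, -7, 6)
  D5: (2, -7, 5) + (0, -1, 1) = (2, -8, 6)

Answer: 3 -8 5
3 -7 4
2 -6 4
1 -6 5
1 -7 6
2 -8 6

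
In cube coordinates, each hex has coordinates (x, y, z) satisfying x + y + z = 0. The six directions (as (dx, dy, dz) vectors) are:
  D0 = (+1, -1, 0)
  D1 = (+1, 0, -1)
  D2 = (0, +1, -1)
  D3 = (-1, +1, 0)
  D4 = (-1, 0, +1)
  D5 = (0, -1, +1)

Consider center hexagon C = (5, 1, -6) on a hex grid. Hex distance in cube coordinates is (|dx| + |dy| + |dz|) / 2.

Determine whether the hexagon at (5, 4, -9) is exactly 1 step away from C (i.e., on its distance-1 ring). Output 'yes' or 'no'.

|px - cx| = |5 - 5| = 0
|py - cy| = |4 - 1| = 3
|pz - cz| = |-9 - (-6)| = 3
distance = (0+3+3)/2 = 6/2 = 3
radius = 1; distance != radius -> no

Answer: no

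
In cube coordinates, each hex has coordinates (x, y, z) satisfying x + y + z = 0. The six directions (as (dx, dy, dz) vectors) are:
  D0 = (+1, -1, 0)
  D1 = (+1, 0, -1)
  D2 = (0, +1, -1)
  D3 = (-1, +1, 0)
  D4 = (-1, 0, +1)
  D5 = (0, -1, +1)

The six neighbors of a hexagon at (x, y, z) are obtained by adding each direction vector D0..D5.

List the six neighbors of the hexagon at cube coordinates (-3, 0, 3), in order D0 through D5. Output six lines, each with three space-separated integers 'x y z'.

Answer: -2 -1 3
-2 0 2
-3 1 2
-4 1 3
-4 0 4
-3 -1 4

Derivation:
Center: (-3, 0, 3). Add each direction:
  D0: (-3, 0, 3) + (1, -1, 0) = (-2, -1, 3)
  D1: (-3, 0, 3) + (1, 0, -1) = (-2, 0, 2)
  D2: (-3, 0, 3) + (0, 1, -1) = (-3, 1, 2)
  D3: (-3, 0, 3) + (-1, 1, 0) = (-4, 1, 3)
  D4: (-3, 0, 3) + (-1, 0, 1) = (-4, 0, 4)
  D5: (-3, 0, 3) + (0, -1, 1) = (-3, -1, 4)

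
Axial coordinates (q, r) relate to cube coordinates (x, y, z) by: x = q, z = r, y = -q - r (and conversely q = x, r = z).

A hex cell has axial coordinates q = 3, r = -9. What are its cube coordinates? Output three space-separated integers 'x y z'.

x = q = 3
z = r = -9
y = -x - z = -(3) - (-9) = 6

Answer: 3 6 -9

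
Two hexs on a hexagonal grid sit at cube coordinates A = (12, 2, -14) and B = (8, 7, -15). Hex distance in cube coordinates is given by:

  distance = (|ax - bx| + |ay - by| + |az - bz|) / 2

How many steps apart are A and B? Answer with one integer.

|ax - bx| = |12 - 8| = 4
|ay - by| = |2 - 7| = 5
|az - bz| = |-14 - (-15)| = 1
distance = (4 + 5 + 1) / 2 = 10 / 2 = 5

Answer: 5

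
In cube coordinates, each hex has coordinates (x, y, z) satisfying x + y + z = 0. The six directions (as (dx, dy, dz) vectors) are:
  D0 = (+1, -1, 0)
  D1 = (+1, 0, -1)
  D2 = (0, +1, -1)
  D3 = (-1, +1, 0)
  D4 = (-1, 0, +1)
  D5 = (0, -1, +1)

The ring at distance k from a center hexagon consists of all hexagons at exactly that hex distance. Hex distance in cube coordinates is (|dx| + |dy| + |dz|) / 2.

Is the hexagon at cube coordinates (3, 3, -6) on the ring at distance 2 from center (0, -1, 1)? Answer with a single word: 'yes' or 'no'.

Answer: no

Derivation:
|px - cx| = |3 - 0| = 3
|py - cy| = |3 - (-1)| = 4
|pz - cz| = |-6 - 1| = 7
distance = (3+4+7)/2 = 14/2 = 7
radius = 2; distance != radius -> no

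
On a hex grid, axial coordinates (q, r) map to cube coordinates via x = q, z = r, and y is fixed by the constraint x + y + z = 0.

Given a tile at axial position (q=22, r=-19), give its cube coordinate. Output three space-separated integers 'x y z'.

x = q = 22
z = r = -19
y = -x - z = -(22) - (-19) = -3

Answer: 22 -3 -19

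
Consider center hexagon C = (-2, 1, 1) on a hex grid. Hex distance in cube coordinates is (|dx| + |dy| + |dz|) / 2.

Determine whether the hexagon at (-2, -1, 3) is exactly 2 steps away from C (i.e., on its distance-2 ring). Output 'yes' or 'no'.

|px - cx| = |-2 - (-2)| = 0
|py - cy| = |-1 - 1| = 2
|pz - cz| = |3 - 1| = 2
distance = (0+2+2)/2 = 4/2 = 2
radius = 2; distance == radius -> yes

Answer: yes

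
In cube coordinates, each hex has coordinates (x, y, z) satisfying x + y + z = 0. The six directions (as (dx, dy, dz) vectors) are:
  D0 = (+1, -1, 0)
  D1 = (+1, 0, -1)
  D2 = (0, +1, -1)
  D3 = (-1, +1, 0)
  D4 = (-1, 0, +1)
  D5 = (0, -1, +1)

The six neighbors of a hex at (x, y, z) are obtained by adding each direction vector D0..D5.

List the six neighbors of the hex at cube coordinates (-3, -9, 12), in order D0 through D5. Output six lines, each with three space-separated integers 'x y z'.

Center: (-3, -9, 12). Add each direction:
  D0: (-3, -9, 12) + (1, -1, 0) = (-2, -10, 12)
  D1: (-3, -9, 12) + (1, 0, -1) = (-2, -9, 11)
  D2: (-3, -9, 12) + (0, 1, -1) = (-3, -8, 11)
  D3: (-3, -9, 12) + (-1, 1, 0) = (-4, -8, 12)
  D4: (-3, -9, 12) + (-1, 0, 1) = (-4, -9, 13)
  D5: (-3, -9, 12) + (0, -1, 1) = (-3, -10, 13)

Answer: -2 -10 12
-2 -9 11
-3 -8 11
-4 -8 12
-4 -9 13
-3 -10 13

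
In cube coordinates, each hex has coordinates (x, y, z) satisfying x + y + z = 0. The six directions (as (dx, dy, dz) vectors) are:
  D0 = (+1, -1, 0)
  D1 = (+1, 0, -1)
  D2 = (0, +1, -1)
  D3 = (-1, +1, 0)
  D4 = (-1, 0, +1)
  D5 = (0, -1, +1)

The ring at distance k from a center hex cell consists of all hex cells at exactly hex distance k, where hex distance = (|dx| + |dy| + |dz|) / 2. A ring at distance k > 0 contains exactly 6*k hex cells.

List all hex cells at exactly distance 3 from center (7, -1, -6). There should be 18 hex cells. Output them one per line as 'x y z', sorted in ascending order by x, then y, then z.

Walk ring at distance 3 from (7, -1, -6):
Start at center + D4*3 = (4, -1, -3)
  hex 0: (4, -1, -3)
  hex 1: (5, -2, -3)
  hex 2: (6, -3, -3)
  hex 3: (7, -4, -3)
  hex 4: (8, -4, -4)
  hex 5: (9, -4, -5)
  hex 6: (10, -4, -6)
  hex 7: (10, -3, -7)
  hex 8: (10, -2, -8)
  hex 9: (10, -1, -9)
  hex 10: (9, 0, -9)
  hex 11: (8, 1, -9)
  hex 12: (7, 2, -9)
  hex 13: (6, 2, -8)
  hex 14: (5, 2, -7)
  hex 15: (4, 2, -6)
  hex 16: (4, 1, -5)
  hex 17: (4, 0, -4)
Sorted: 18 hexes.

Answer: 4 -1 -3
4 0 -4
4 1 -5
4 2 -6
5 -2 -3
5 2 -7
6 -3 -3
6 2 -8
7 -4 -3
7 2 -9
8 -4 -4
8 1 -9
9 -4 -5
9 0 -9
10 -4 -6
10 -3 -7
10 -2 -8
10 -1 -9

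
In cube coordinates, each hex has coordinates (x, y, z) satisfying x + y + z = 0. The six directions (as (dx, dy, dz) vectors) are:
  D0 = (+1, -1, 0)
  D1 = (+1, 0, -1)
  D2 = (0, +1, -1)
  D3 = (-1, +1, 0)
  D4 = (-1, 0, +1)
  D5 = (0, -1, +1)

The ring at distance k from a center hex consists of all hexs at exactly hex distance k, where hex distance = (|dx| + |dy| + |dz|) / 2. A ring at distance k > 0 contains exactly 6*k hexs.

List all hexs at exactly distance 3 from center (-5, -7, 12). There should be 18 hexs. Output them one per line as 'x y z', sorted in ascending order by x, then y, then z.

Walk ring at distance 3 from (-5, -7, 12):
Start at center + D4*3 = (-8, -7, 15)
  hex 0: (-8, -7, 15)
  hex 1: (-7, -8, 15)
  hex 2: (-6, -9, 15)
  hex 3: (-5, -10, 15)
  hex 4: (-4, -10, 14)
  hex 5: (-3, -10, 13)
  hex 6: (-2, -10, 12)
  hex 7: (-2, -9, 11)
  hex 8: (-2, -8, 10)
  hex 9: (-2, -7, 9)
  hex 10: (-3, -6, 9)
  hex 11: (-4, -5, 9)
  hex 12: (-5, -4, 9)
  hex 13: (-6, -4, 10)
  hex 14: (-7, -4, 11)
  hex 15: (-8, -4, 12)
  hex 16: (-8, -5, 13)
  hex 17: (-8, -6, 14)
Sorted: 18 hexes.

Answer: -8 -7 15
-8 -6 14
-8 -5 13
-8 -4 12
-7 -8 15
-7 -4 11
-6 -9 15
-6 -4 10
-5 -10 15
-5 -4 9
-4 -10 14
-4 -5 9
-3 -10 13
-3 -6 9
-2 -10 12
-2 -9 11
-2 -8 10
-2 -7 9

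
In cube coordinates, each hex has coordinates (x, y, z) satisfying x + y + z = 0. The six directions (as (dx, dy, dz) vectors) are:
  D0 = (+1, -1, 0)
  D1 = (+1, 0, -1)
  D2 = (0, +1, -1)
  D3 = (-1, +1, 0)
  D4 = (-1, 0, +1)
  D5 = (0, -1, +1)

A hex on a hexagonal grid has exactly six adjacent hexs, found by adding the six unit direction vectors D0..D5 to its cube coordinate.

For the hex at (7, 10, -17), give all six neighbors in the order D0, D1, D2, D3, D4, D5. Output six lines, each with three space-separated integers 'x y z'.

Center: (7, 10, -17). Add each direction:
  D0: (7, 10, -17) + (1, -1, 0) = (8, 9, -17)
  D1: (7, 10, -17) + (1, 0, -1) = (8, 10, -18)
  D2: (7, 10, -17) + (0, 1, -1) = (7, 11, -18)
  D3: (7, 10, -17) + (-1, 1, 0) = (6, 11, -17)
  D4: (7, 10, -17) + (-1, 0, 1) = (6, 10, -16)
  D5: (7, 10, -17) + (0, -1, 1) = (7, 9, -16)

Answer: 8 9 -17
8 10 -18
7 11 -18
6 11 -17
6 10 -16
7 9 -16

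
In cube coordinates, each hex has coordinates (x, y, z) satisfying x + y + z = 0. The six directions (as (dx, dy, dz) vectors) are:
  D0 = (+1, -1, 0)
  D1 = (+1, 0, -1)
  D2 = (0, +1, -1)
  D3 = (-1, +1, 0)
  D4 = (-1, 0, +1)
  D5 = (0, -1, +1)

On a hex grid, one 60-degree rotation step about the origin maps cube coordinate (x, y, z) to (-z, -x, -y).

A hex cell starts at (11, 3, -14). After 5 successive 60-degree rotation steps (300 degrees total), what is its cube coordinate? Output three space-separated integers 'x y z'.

Answer: -3 14 -11

Derivation:
Start: (11, 3, -14)
Step 1: (11, 3, -14) -> (-(-14), -(11), -(3)) = (14, -11, -3)
Step 2: (14, -11, -3) -> (-(-3), -(14), -(-11)) = (3, -14, 11)
Step 3: (3, -14, 11) -> (-(11), -(3), -(-14)) = (-11, -3, 14)
Step 4: (-11, -3, 14) -> (-(14), -(-11), -(-3)) = (-14, 11, 3)
Step 5: (-14, 11, 3) -> (-(3), -(-14), -(11)) = (-3, 14, -11)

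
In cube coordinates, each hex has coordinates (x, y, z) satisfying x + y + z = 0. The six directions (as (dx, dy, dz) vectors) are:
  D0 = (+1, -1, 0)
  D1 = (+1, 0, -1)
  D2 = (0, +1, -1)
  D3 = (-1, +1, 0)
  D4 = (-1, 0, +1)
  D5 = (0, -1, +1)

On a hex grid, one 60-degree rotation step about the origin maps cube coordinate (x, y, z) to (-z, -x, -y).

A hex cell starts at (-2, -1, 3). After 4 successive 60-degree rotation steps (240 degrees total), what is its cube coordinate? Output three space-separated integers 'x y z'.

Answer: 3 -2 -1

Derivation:
Start: (-2, -1, 3)
Step 1: (-2, -1, 3) -> (-(3), -(-2), -(-1)) = (-3, 2, 1)
Step 2: (-3, 2, 1) -> (-(1), -(-3), -(2)) = (-1, 3, -2)
Step 3: (-1, 3, -2) -> (-(-2), -(-1), -(3)) = (2, 1, -3)
Step 4: (2, 1, -3) -> (-(-3), -(2), -(1)) = (3, -2, -1)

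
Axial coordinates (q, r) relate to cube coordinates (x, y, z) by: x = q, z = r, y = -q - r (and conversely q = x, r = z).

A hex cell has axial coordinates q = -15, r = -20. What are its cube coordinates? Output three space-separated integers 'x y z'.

x = q = -15
z = r = -20
y = -x - z = -(-15) - (-20) = 35

Answer: -15 35 -20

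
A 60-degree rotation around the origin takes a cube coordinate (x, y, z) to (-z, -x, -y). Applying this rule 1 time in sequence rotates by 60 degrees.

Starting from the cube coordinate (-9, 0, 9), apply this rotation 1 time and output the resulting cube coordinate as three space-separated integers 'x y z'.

Start: (-9, 0, 9)
Step 1: (-9, 0, 9) -> (-(9), -(-9), -(0)) = (-9, 9, 0)

Answer: -9 9 0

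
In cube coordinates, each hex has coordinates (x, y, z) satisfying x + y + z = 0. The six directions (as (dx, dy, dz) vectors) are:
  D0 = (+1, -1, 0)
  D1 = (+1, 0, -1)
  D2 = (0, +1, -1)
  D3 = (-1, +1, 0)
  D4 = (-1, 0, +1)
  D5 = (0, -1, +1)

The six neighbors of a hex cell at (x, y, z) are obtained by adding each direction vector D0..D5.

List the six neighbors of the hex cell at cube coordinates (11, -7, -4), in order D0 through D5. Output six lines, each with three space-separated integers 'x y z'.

Answer: 12 -8 -4
12 -7 -5
11 -6 -5
10 -6 -4
10 -7 -3
11 -8 -3

Derivation:
Center: (11, -7, -4). Add each direction:
  D0: (11, -7, -4) + (1, -1, 0) = (12, -8, -4)
  D1: (11, -7, -4) + (1, 0, -1) = (12, -7, -5)
  D2: (11, -7, -4) + (0, 1, -1) = (11, -6, -5)
  D3: (11, -7, -4) + (-1, 1, 0) = (10, -6, -4)
  D4: (11, -7, -4) + (-1, 0, 1) = (10, -7, -3)
  D5: (11, -7, -4) + (0, -1, 1) = (11, -8, -3)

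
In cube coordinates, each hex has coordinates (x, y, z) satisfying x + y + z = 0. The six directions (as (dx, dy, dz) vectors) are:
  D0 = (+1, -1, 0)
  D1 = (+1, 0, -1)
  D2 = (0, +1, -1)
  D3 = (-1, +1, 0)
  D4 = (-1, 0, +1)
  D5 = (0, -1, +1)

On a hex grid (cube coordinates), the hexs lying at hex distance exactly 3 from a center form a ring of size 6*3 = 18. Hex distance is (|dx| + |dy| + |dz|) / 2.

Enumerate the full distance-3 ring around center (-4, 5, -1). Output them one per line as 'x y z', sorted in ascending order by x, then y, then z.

Walk ring at distance 3 from (-4, 5, -1):
Start at center + D4*3 = (-7, 5, 2)
  hex 0: (-7, 5, 2)
  hex 1: (-6, 4, 2)
  hex 2: (-5, 3, 2)
  hex 3: (-4, 2, 2)
  hex 4: (-3, 2, 1)
  hex 5: (-2, 2, 0)
  hex 6: (-1, 2, -1)
  hex 7: (-1, 3, -2)
  hex 8: (-1, 4, -3)
  hex 9: (-1, 5, -4)
  hex 10: (-2, 6, -4)
  hex 11: (-3, 7, -4)
  hex 12: (-4, 8, -4)
  hex 13: (-5, 8, -3)
  hex 14: (-6, 8, -2)
  hex 15: (-7, 8, -1)
  hex 16: (-7, 7, 0)
  hex 17: (-7, 6, 1)
Sorted: 18 hexes.

Answer: -7 5 2
-7 6 1
-7 7 0
-7 8 -1
-6 4 2
-6 8 -2
-5 3 2
-5 8 -3
-4 2 2
-4 8 -4
-3 2 1
-3 7 -4
-2 2 0
-2 6 -4
-1 2 -1
-1 3 -2
-1 4 -3
-1 5 -4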